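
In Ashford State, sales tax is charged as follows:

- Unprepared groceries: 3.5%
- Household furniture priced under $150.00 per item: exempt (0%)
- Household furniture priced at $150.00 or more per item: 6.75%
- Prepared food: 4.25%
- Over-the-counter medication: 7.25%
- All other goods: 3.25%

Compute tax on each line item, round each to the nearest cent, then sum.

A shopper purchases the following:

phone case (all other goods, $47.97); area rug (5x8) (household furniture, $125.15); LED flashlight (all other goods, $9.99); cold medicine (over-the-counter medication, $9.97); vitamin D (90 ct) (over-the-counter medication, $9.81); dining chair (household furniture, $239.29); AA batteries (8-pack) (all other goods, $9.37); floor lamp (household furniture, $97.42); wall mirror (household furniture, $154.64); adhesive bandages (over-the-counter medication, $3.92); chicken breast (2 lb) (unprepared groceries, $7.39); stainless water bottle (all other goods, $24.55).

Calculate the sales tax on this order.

$31.54

Phone case $47.97: all other goods → 3.25% → $1.56
Area rug (5x8) $125.15: household furniture, under $150.00 → 0% → $0.00
LED flashlight $9.99: all other goods → 3.25% → $0.32
Cold medicine $9.97: over-the-counter medication → 7.25% → $0.72
Vitamin D (90 ct) $9.81: over-the-counter medication → 7.25% → $0.71
Dining chair $239.29: household furniture, $150.00 or more → 6.75% → $16.15
AA batteries (8-pack) $9.37: all other goods → 3.25% → $0.30
Floor lamp $97.42: household furniture, under $150.00 → 0% → $0.00
Wall mirror $154.64: household furniture, $150.00 or more → 6.75% → $10.44
Adhesive bandages $3.92: over-the-counter medication → 7.25% → $0.28
Chicken breast (2 lb) $7.39: unprepared groceries → 3.5% → $0.26
Stainless water bottle $24.55: all other goods → 3.25% → $0.80
Total tax = $1.56 + $0.32 + $0.72 + $0.71 + $16.15 + $0.30 + $10.44 + $0.28 + $0.26 + $0.80 = $31.54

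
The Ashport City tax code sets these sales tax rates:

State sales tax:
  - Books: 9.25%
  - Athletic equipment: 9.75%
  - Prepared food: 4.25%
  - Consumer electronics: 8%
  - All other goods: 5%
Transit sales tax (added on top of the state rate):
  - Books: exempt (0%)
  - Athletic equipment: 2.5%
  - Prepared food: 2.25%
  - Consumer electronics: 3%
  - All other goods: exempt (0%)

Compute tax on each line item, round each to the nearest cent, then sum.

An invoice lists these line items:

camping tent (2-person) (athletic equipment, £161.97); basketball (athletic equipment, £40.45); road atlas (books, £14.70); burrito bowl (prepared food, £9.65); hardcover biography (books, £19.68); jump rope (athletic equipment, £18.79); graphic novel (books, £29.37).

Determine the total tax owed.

Camping tent (2-person) £161.97: athletic equipment → 9.75% + 2.5% transit = 12.25% → £19.84
Basketball £40.45: athletic equipment → 9.75% + 2.5% transit = 12.25% → £4.96
Road atlas £14.70: books → 9.25% + 0% transit = 9.25% → £1.36
Burrito bowl £9.65: prepared food → 4.25% + 2.25% transit = 6.5% → £0.63
Hardcover biography £19.68: books → 9.25% + 0% transit = 9.25% → £1.82
Jump rope £18.79: athletic equipment → 9.75% + 2.5% transit = 12.25% → £2.30
Graphic novel £29.37: books → 9.25% + 0% transit = 9.25% → £2.72
Total tax = £19.84 + £4.96 + £1.36 + £0.63 + £1.82 + £2.30 + £2.72 = £33.63

£33.63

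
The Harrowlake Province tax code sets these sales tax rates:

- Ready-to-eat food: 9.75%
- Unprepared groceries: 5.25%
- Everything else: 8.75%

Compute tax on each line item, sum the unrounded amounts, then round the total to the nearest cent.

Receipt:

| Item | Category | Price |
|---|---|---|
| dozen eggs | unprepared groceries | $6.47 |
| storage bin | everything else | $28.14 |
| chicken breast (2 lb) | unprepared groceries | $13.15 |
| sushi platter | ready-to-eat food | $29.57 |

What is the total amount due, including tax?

Dozen eggs $6.47: unprepared groceries → 5.25% → $0.339675
Storage bin $28.14: everything else → 8.75% → $2.46225
Chicken breast (2 lb) $13.15: unprepared groceries → 5.25% → $0.690375
Sushi platter $29.57: ready-to-eat food → 9.75% → $2.883075
Subtotal = $77.33; unrounded tax = $6.375375 → $6.38; total due = $83.71

$83.71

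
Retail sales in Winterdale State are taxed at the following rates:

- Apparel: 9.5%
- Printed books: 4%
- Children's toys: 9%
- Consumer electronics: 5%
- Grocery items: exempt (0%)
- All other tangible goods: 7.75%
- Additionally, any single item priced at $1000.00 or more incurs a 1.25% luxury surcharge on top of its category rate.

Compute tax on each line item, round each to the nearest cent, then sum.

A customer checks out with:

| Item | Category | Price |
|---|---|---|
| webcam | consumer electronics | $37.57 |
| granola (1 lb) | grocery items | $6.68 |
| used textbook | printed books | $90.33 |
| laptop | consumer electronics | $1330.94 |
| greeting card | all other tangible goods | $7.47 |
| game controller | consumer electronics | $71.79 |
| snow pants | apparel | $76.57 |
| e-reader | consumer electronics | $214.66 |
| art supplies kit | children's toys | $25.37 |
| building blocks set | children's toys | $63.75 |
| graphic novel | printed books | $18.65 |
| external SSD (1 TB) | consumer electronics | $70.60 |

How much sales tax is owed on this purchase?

Webcam $37.57: consumer electronics → 5% → $1.88
Granola (1 lb) $6.68: grocery items → 0% → $0.00
Used textbook $90.33: printed books → 4% → $3.61
Laptop $1330.94: consumer electronics → 5% + 1.25% surcharge = 6.25% → $83.18
Greeting card $7.47: all other tangible goods → 7.75% → $0.58
Game controller $71.79: consumer electronics → 5% → $3.59
Snow pants $76.57: apparel → 9.5% → $7.27
E-reader $214.66: consumer electronics → 5% → $10.73
Art supplies kit $25.37: children's toys → 9% → $2.28
Building blocks set $63.75: children's toys → 9% → $5.74
Graphic novel $18.65: printed books → 4% → $0.75
External SSD (1 TB) $70.60: consumer electronics → 5% → $3.53
Total tax = $1.88 + $3.61 + $83.18 + $0.58 + $3.59 + $7.27 + $10.73 + $2.28 + $5.74 + $0.75 + $3.53 = $123.14

$123.14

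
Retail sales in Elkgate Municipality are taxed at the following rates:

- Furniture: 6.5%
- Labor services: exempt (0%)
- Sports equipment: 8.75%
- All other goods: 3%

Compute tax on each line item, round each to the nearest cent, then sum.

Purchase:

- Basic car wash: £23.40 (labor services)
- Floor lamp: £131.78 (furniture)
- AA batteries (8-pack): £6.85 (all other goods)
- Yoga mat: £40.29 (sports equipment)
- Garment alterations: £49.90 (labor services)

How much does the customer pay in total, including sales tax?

£264.53

Basic car wash £23.40: labor services → 0% → £0.00
Floor lamp £131.78: furniture → 6.5% → £8.57
AA batteries (8-pack) £6.85: all other goods → 3% → £0.21
Yoga mat £40.29: sports equipment → 8.75% → £3.53
Garment alterations £49.90: labor services → 0% → £0.00
Subtotal = £252.22; tax = £12.31; total due = £264.53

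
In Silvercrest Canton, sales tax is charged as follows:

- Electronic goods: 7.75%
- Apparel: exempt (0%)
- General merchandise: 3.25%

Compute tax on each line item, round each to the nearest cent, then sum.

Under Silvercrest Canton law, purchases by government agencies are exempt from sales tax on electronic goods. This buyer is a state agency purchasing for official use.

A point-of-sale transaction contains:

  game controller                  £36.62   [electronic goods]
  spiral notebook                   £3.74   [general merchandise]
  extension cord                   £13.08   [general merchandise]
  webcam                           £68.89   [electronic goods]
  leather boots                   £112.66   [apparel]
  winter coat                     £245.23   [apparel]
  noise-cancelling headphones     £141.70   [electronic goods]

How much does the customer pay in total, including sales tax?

£622.47

Game controller £36.62: electronic goods, buyer-exempt → 0% → £0.00
Spiral notebook £3.74: general merchandise → 3.25% → £0.12
Extension cord £13.08: general merchandise → 3.25% → £0.43
Webcam £68.89: electronic goods, buyer-exempt → 0% → £0.00
Leather boots £112.66: apparel → 0% → £0.00
Winter coat £245.23: apparel → 0% → £0.00
Noise-cancelling headphones £141.70: electronic goods, buyer-exempt → 0% → £0.00
Subtotal = £621.92; tax = £0.55; total due = £622.47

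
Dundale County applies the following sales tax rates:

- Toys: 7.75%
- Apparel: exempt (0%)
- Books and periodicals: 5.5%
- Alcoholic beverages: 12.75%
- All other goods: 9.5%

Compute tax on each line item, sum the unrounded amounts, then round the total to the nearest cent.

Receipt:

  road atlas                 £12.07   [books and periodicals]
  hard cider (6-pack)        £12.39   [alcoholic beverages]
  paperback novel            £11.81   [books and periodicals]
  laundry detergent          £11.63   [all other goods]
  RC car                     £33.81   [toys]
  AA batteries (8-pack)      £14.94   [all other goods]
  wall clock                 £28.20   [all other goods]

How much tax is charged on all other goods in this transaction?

Laundry detergent £11.63: all other goods → 9.5% → £1.10485
AA batteries (8-pack) £14.94: all other goods → 9.5% → £1.4193
Wall clock £28.20: all other goods → 9.5% → £2.679
Tax on all other goods: unrounded sum = £5.20315 → £5.20

£5.20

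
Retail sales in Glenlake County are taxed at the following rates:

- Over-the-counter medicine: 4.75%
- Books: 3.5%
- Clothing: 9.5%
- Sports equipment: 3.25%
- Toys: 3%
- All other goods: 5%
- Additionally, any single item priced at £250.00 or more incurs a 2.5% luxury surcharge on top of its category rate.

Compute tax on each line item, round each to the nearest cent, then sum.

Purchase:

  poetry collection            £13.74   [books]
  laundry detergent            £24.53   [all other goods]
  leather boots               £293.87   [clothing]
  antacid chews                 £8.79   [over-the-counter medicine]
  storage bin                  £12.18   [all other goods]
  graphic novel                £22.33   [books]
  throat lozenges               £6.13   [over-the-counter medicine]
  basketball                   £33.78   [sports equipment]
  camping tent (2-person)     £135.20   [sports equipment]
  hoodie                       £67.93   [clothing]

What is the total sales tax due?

£51.01

Poetry collection £13.74: books → 3.5% → £0.48
Laundry detergent £24.53: all other goods → 5% → £1.23
Leather boots £293.87: clothing → 9.5% + 2.5% surcharge = 12% → £35.26
Antacid chews £8.79: over-the-counter medicine → 4.75% → £0.42
Storage bin £12.18: all other goods → 5% → £0.61
Graphic novel £22.33: books → 3.5% → £0.78
Throat lozenges £6.13: over-the-counter medicine → 4.75% → £0.29
Basketball £33.78: sports equipment → 3.25% → £1.10
Camping tent (2-person) £135.20: sports equipment → 3.25% → £4.39
Hoodie £67.93: clothing → 9.5% → £6.45
Total tax = £0.48 + £1.23 + £35.26 + £0.42 + £0.61 + £0.78 + £0.29 + £1.10 + £4.39 + £6.45 = £51.01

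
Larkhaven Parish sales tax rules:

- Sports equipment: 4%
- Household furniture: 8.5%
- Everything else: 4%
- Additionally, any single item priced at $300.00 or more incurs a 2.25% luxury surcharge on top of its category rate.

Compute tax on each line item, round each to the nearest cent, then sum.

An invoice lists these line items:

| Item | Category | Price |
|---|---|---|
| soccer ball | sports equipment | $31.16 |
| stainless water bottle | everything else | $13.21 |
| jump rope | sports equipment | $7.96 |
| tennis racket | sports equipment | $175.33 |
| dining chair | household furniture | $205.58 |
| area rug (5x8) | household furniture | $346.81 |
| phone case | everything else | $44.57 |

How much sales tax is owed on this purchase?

Soccer ball $31.16: sports equipment → 4% → $1.25
Stainless water bottle $13.21: everything else → 4% → $0.53
Jump rope $7.96: sports equipment → 4% → $0.32
Tennis racket $175.33: sports equipment → 4% → $7.01
Dining chair $205.58: household furniture → 8.5% → $17.47
Area rug (5x8) $346.81: household furniture → 8.5% + 2.25% surcharge = 10.75% → $37.28
Phone case $44.57: everything else → 4% → $1.78
Total tax = $1.25 + $0.53 + $0.32 + $7.01 + $17.47 + $37.28 + $1.78 = $65.64

$65.64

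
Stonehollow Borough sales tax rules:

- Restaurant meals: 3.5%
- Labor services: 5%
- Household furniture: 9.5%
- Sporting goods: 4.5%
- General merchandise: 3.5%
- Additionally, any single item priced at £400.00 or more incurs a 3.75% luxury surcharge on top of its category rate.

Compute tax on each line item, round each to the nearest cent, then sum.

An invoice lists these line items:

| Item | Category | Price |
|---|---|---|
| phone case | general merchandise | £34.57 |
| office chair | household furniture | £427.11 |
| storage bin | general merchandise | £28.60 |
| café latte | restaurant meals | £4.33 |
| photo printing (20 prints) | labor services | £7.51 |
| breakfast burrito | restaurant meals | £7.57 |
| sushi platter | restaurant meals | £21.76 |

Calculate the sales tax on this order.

Phone case £34.57: general merchandise → 3.5% → £1.21
Office chair £427.11: household furniture → 9.5% + 3.75% surcharge = 13.25% → £56.59
Storage bin £28.60: general merchandise → 3.5% → £1.00
Café latte £4.33: restaurant meals → 3.5% → £0.15
Photo printing (20 prints) £7.51: labor services → 5% → £0.38
Breakfast burrito £7.57: restaurant meals → 3.5% → £0.26
Sushi platter £21.76: restaurant meals → 3.5% → £0.76
Total tax = £1.21 + £56.59 + £1.00 + £0.15 + £0.38 + £0.26 + £0.76 = £60.35

£60.35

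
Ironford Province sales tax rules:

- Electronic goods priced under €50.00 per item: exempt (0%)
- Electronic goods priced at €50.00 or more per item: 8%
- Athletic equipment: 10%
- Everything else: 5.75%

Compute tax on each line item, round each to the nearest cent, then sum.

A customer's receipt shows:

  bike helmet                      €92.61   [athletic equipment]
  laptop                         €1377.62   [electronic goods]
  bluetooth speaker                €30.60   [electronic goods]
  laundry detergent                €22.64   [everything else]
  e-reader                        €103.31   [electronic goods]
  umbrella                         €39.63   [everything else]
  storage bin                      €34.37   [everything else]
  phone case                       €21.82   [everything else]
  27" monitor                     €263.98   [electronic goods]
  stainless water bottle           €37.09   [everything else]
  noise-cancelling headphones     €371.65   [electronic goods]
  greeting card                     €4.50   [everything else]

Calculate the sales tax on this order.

€187.78

Bike helmet €92.61: athletic equipment → 10% → €9.26
Laptop €1377.62: electronic goods, €50.00 or more → 8% → €110.21
Bluetooth speaker €30.60: electronic goods, under €50.00 → 0% → €0.00
Laundry detergent €22.64: everything else → 5.75% → €1.30
E-reader €103.31: electronic goods, €50.00 or more → 8% → €8.26
Umbrella €39.63: everything else → 5.75% → €2.28
Storage bin €34.37: everything else → 5.75% → €1.98
Phone case €21.82: everything else → 5.75% → €1.25
27" monitor €263.98: electronic goods, €50.00 or more → 8% → €21.12
Stainless water bottle €37.09: everything else → 5.75% → €2.13
Noise-cancelling headphones €371.65: electronic goods, €50.00 or more → 8% → €29.73
Greeting card €4.50: everything else → 5.75% → €0.26
Total tax = €9.26 + €110.21 + €1.30 + €8.26 + €2.28 + €1.98 + €1.25 + €21.12 + €2.13 + €29.73 + €0.26 = €187.78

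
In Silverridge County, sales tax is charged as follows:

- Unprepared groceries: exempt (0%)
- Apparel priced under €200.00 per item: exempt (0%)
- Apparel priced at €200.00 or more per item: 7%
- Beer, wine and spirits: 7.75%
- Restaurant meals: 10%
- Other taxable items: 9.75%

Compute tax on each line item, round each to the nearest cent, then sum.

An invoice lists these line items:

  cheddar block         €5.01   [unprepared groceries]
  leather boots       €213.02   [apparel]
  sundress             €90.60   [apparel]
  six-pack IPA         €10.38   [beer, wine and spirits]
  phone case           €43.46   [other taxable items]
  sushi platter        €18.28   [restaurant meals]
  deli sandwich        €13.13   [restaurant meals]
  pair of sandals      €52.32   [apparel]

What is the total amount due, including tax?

Cheddar block €5.01: unprepared groceries → 0% → €0.00
Leather boots €213.02: apparel, €200.00 or more → 7% → €14.91
Sundress €90.60: apparel, under €200.00 → 0% → €0.00
Six-pack IPA €10.38: beer, wine and spirits → 7.75% → €0.80
Phone case €43.46: other taxable items → 9.75% → €4.24
Sushi platter €18.28: restaurant meals → 10% → €1.83
Deli sandwich €13.13: restaurant meals → 10% → €1.31
Pair of sandals €52.32: apparel, under €200.00 → 0% → €0.00
Subtotal = €446.20; tax = €23.09; total due = €469.29

€469.29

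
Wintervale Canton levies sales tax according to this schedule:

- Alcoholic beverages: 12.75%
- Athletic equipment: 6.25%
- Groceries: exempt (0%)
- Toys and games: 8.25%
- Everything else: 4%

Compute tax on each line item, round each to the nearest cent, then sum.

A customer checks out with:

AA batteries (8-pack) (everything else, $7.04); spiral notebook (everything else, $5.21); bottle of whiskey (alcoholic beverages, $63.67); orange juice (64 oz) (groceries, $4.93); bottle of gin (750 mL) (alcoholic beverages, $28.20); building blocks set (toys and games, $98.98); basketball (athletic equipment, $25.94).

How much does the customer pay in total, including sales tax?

$255.97

AA batteries (8-pack) $7.04: everything else → 4% → $0.28
Spiral notebook $5.21: everything else → 4% → $0.21
Bottle of whiskey $63.67: alcoholic beverages → 12.75% → $8.12
Orange juice (64 oz) $4.93: groceries → 0% → $0.00
Bottle of gin (750 mL) $28.20: alcoholic beverages → 12.75% → $3.60
Building blocks set $98.98: toys and games → 8.25% → $8.17
Basketball $25.94: athletic equipment → 6.25% → $1.62
Subtotal = $233.97; tax = $22.00; total due = $255.97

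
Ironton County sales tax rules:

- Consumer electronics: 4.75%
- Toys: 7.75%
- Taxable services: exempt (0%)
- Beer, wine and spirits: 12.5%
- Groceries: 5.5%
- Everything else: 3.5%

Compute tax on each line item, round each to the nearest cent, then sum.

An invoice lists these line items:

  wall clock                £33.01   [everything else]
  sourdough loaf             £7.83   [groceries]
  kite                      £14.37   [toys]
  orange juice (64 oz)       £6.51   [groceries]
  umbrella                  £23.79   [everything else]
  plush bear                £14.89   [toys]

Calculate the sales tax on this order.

Wall clock £33.01: everything else → 3.5% → £1.16
Sourdough loaf £7.83: groceries → 5.5% → £0.43
Kite £14.37: toys → 7.75% → £1.11
Orange juice (64 oz) £6.51: groceries → 5.5% → £0.36
Umbrella £23.79: everything else → 3.5% → £0.83
Plush bear £14.89: toys → 7.75% → £1.15
Total tax = £1.16 + £0.43 + £1.11 + £0.36 + £0.83 + £1.15 = £5.04

£5.04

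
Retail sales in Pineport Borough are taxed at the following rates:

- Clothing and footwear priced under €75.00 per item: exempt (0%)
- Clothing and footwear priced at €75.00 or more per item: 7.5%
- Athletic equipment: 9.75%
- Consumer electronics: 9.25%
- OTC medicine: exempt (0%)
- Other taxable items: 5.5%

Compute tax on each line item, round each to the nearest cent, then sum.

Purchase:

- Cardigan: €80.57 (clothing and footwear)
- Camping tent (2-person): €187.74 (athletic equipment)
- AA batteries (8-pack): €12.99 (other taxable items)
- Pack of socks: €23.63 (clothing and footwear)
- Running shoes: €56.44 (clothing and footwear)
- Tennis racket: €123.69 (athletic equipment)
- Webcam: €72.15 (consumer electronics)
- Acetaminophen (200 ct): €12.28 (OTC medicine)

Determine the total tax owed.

€43.78

Cardigan €80.57: clothing and footwear, €75.00 or more → 7.5% → €6.04
Camping tent (2-person) €187.74: athletic equipment → 9.75% → €18.30
AA batteries (8-pack) €12.99: other taxable items → 5.5% → €0.71
Pack of socks €23.63: clothing and footwear, under €75.00 → 0% → €0.00
Running shoes €56.44: clothing and footwear, under €75.00 → 0% → €0.00
Tennis racket €123.69: athletic equipment → 9.75% → €12.06
Webcam €72.15: consumer electronics → 9.25% → €6.67
Acetaminophen (200 ct) €12.28: OTC medicine → 0% → €0.00
Total tax = €6.04 + €18.30 + €0.71 + €12.06 + €6.67 = €43.78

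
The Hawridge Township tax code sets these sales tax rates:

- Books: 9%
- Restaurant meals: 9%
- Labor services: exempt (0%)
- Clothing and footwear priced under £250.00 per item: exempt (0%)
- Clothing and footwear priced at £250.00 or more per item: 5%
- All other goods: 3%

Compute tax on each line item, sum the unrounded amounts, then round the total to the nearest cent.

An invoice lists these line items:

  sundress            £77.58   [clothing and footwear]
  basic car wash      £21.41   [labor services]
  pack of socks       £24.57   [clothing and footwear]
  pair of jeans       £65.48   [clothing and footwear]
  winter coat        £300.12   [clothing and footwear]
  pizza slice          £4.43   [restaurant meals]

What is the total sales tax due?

Sundress £77.58: clothing and footwear, under £250.00 → 0% → £0.00
Basic car wash £21.41: labor services → 0% → £0.00
Pack of socks £24.57: clothing and footwear, under £250.00 → 0% → £0.00
Pair of jeans £65.48: clothing and footwear, under £250.00 → 0% → £0.00
Winter coat £300.12: clothing and footwear, £250.00 or more → 5% → £15.006
Pizza slice £4.43: restaurant meals → 9% → £0.3987
Unrounded tax sum = £15.4047 → £15.40

£15.40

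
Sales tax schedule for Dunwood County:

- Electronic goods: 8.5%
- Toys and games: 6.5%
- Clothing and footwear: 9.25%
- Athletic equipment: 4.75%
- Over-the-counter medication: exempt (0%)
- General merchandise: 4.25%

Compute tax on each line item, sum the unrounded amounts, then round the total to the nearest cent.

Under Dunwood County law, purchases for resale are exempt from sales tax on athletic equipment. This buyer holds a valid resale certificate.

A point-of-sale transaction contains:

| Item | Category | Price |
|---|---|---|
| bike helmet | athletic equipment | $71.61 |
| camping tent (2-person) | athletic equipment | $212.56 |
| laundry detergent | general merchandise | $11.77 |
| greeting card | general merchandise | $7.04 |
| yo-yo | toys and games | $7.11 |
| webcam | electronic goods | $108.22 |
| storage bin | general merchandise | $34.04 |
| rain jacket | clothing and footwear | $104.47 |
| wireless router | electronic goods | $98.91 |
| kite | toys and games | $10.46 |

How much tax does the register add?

$30.66

Bike helmet $71.61: athletic equipment, buyer-exempt → 0% → $0.00
Camping tent (2-person) $212.56: athletic equipment, buyer-exempt → 0% → $0.00
Laundry detergent $11.77: general merchandise → 4.25% → $0.500225
Greeting card $7.04: general merchandise → 4.25% → $0.2992
Yo-yo $7.11: toys and games → 6.5% → $0.46215
Webcam $108.22: electronic goods → 8.5% → $9.1987
Storage bin $34.04: general merchandise → 4.25% → $1.4467
Rain jacket $104.47: clothing and footwear → 9.25% → $9.663475
Wireless router $98.91: electronic goods → 8.5% → $8.40735
Kite $10.46: toys and games → 6.5% → $0.6799
Unrounded tax sum = $30.6577 → $30.66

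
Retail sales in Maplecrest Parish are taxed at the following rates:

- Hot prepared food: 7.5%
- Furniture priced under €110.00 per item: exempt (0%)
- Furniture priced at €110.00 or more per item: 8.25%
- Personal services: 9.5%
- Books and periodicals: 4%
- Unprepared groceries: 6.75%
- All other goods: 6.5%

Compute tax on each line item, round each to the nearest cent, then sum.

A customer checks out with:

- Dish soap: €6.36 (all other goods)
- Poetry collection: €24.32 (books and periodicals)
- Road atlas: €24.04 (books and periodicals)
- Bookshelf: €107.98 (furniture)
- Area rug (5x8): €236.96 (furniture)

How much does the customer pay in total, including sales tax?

€421.55

Dish soap €6.36: all other goods → 6.5% → €0.41
Poetry collection €24.32: books and periodicals → 4% → €0.97
Road atlas €24.04: books and periodicals → 4% → €0.96
Bookshelf €107.98: furniture, under €110.00 → 0% → €0.00
Area rug (5x8) €236.96: furniture, €110.00 or more → 8.25% → €19.55
Subtotal = €399.66; tax = €21.89; total due = €421.55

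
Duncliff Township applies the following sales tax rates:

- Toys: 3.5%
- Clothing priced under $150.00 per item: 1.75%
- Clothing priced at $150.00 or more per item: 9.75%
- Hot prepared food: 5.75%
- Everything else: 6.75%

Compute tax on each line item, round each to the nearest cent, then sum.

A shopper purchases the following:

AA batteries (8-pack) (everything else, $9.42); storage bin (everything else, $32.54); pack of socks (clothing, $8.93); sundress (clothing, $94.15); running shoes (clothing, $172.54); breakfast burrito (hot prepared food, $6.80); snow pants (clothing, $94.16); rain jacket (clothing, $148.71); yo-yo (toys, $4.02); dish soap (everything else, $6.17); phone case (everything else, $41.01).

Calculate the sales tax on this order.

$29.44

AA batteries (8-pack) $9.42: everything else → 6.75% → $0.64
Storage bin $32.54: everything else → 6.75% → $2.20
Pack of socks $8.93: clothing, under $150.00 → 1.75% → $0.16
Sundress $94.15: clothing, under $150.00 → 1.75% → $1.65
Running shoes $172.54: clothing, $150.00 or more → 9.75% → $16.82
Breakfast burrito $6.80: hot prepared food → 5.75% → $0.39
Snow pants $94.16: clothing, under $150.00 → 1.75% → $1.65
Rain jacket $148.71: clothing, under $150.00 → 1.75% → $2.60
Yo-yo $4.02: toys → 3.5% → $0.14
Dish soap $6.17: everything else → 6.75% → $0.42
Phone case $41.01: everything else → 6.75% → $2.77
Total tax = $0.64 + $2.20 + $0.16 + $1.65 + $16.82 + $0.39 + $1.65 + $2.60 + $0.14 + $0.42 + $2.77 = $29.44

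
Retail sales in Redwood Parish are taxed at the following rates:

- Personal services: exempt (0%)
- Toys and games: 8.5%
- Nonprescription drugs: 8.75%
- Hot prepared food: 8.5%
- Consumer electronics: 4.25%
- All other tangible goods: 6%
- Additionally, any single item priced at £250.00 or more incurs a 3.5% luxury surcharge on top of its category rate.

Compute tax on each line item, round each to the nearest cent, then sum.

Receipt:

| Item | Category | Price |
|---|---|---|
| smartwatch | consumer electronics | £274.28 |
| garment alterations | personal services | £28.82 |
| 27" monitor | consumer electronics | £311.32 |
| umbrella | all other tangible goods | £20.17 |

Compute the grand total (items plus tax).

£681.19

Smartwatch £274.28: consumer electronics → 4.25% + 3.5% surcharge = 7.75% → £21.26
Garment alterations £28.82: personal services → 0% → £0.00
27" monitor £311.32: consumer electronics → 4.25% + 3.5% surcharge = 7.75% → £24.13
Umbrella £20.17: all other tangible goods → 6% → £1.21
Subtotal = £634.59; tax = £46.60; total due = £681.19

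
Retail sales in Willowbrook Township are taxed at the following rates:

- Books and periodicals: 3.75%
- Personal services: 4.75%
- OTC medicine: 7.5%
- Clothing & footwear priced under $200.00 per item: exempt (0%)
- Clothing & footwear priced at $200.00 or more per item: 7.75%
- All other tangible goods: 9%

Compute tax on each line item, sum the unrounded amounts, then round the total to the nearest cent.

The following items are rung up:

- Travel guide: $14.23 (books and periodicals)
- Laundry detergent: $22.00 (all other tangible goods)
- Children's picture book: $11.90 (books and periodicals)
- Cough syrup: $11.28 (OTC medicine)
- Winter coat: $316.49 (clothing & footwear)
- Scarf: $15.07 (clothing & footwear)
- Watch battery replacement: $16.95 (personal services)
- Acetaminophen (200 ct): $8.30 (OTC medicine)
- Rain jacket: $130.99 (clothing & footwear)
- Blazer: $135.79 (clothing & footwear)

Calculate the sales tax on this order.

$29.76

Travel guide $14.23: books and periodicals → 3.75% → $0.533625
Laundry detergent $22.00: all other tangible goods → 9% → $1.98
Children's picture book $11.90: books and periodicals → 3.75% → $0.44625
Cough syrup $11.28: OTC medicine → 7.5% → $0.846
Winter coat $316.49: clothing & footwear, $200.00 or more → 7.75% → $24.527975
Scarf $15.07: clothing & footwear, under $200.00 → 0% → $0.00
Watch battery replacement $16.95: personal services → 4.75% → $0.805125
Acetaminophen (200 ct) $8.30: OTC medicine → 7.5% → $0.6225
Rain jacket $130.99: clothing & footwear, under $200.00 → 0% → $0.00
Blazer $135.79: clothing & footwear, under $200.00 → 0% → $0.00
Unrounded tax sum = $29.761475 → $29.76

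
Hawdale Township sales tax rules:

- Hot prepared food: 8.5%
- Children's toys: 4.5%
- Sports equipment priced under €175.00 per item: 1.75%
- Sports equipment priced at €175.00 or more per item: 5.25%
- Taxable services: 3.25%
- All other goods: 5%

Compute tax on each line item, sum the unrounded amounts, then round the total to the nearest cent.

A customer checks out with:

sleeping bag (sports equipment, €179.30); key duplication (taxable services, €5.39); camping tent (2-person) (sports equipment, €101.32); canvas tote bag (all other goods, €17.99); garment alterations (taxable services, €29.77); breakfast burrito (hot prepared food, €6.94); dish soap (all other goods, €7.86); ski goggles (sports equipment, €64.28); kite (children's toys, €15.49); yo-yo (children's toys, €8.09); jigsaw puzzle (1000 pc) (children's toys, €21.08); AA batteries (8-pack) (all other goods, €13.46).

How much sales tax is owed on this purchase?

Sleeping bag €179.30: sports equipment, €175.00 or more → 5.25% → €9.41325
Key duplication €5.39: taxable services → 3.25% → €0.175175
Camping tent (2-person) €101.32: sports equipment, under €175.00 → 1.75% → €1.7731
Canvas tote bag €17.99: all other goods → 5% → €0.8995
Garment alterations €29.77: taxable services → 3.25% → €0.967525
Breakfast burrito €6.94: hot prepared food → 8.5% → €0.5899
Dish soap €7.86: all other goods → 5% → €0.393
Ski goggles €64.28: sports equipment, under €175.00 → 1.75% → €1.1249
Kite €15.49: children's toys → 4.5% → €0.69705
Yo-yo €8.09: children's toys → 4.5% → €0.36405
Jigsaw puzzle (1000 pc) €21.08: children's toys → 4.5% → €0.9486
AA batteries (8-pack) €13.46: all other goods → 5% → €0.673
Unrounded tax sum = €18.01905 → €18.02

€18.02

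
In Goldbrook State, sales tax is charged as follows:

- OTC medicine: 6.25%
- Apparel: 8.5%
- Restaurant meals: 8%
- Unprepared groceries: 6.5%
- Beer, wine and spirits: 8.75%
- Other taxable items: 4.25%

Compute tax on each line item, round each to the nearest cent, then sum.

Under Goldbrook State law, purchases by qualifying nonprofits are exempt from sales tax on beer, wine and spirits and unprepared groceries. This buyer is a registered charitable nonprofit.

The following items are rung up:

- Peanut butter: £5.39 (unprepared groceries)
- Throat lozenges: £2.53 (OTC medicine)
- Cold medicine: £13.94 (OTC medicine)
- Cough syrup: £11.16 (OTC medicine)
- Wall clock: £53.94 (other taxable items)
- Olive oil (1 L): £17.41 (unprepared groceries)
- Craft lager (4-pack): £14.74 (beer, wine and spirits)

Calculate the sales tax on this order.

Peanut butter £5.39: unprepared groceries, buyer-exempt → 0% → £0.00
Throat lozenges £2.53: OTC medicine → 6.25% → £0.16
Cold medicine £13.94: OTC medicine → 6.25% → £0.87
Cough syrup £11.16: OTC medicine → 6.25% → £0.70
Wall clock £53.94: other taxable items → 4.25% → £2.29
Olive oil (1 L) £17.41: unprepared groceries, buyer-exempt → 0% → £0.00
Craft lager (4-pack) £14.74: beer, wine and spirits, buyer-exempt → 0% → £0.00
Total tax = £0.16 + £0.87 + £0.70 + £2.29 = £4.02

£4.02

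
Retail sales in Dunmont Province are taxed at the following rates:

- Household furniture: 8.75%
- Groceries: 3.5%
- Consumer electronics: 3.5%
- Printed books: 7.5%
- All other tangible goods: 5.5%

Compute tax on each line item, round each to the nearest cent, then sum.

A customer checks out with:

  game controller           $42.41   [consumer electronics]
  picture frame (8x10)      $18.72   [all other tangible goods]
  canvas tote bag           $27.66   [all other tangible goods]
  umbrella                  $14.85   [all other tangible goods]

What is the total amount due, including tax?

Game controller $42.41: consumer electronics → 3.5% → $1.48
Picture frame (8x10) $18.72: all other tangible goods → 5.5% → $1.03
Canvas tote bag $27.66: all other tangible goods → 5.5% → $1.52
Umbrella $14.85: all other tangible goods → 5.5% → $0.82
Subtotal = $103.64; tax = $4.85; total due = $108.49

$108.49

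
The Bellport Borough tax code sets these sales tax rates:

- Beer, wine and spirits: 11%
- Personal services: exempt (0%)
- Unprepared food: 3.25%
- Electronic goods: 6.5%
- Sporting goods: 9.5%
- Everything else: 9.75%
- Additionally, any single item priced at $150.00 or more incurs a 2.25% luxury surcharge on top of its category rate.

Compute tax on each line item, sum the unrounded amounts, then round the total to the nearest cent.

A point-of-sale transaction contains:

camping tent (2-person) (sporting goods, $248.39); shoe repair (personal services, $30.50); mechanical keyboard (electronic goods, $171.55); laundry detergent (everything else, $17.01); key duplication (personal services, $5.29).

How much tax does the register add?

$45.85

Camping tent (2-person) $248.39: sporting goods → 9.5% + 2.25% surcharge = 11.75% → $29.185825
Shoe repair $30.50: personal services → 0% → $0.00
Mechanical keyboard $171.55: electronic goods → 6.5% + 2.25% surcharge = 8.75% → $15.010625
Laundry detergent $17.01: everything else → 9.75% → $1.658475
Key duplication $5.29: personal services → 0% → $0.00
Unrounded tax sum = $45.854925 → $45.85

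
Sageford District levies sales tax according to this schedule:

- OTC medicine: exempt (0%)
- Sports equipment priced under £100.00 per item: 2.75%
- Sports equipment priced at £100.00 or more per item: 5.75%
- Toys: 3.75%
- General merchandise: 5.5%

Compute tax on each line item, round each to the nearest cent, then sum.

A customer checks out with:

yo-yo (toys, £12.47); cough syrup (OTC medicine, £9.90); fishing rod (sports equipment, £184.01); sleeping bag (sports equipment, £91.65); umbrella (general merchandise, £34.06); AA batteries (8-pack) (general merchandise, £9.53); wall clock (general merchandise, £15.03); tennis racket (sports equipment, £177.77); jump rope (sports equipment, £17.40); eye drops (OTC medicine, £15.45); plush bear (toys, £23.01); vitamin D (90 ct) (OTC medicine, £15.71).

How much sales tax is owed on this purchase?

Yo-yo £12.47: toys → 3.75% → £0.47
Cough syrup £9.90: OTC medicine → 0% → £0.00
Fishing rod £184.01: sports equipment, £100.00 or more → 5.75% → £10.58
Sleeping bag £91.65: sports equipment, under £100.00 → 2.75% → £2.52
Umbrella £34.06: general merchandise → 5.5% → £1.87
AA batteries (8-pack) £9.53: general merchandise → 5.5% → £0.52
Wall clock £15.03: general merchandise → 5.5% → £0.83
Tennis racket £177.77: sports equipment, £100.00 or more → 5.75% → £10.22
Jump rope £17.40: sports equipment, under £100.00 → 2.75% → £0.48
Eye drops £15.45: OTC medicine → 0% → £0.00
Plush bear £23.01: toys → 3.75% → £0.86
Vitamin D (90 ct) £15.71: OTC medicine → 0% → £0.00
Total tax = £0.47 + £10.58 + £2.52 + £1.87 + £0.52 + £0.83 + £10.22 + £0.48 + £0.86 = £28.35

£28.35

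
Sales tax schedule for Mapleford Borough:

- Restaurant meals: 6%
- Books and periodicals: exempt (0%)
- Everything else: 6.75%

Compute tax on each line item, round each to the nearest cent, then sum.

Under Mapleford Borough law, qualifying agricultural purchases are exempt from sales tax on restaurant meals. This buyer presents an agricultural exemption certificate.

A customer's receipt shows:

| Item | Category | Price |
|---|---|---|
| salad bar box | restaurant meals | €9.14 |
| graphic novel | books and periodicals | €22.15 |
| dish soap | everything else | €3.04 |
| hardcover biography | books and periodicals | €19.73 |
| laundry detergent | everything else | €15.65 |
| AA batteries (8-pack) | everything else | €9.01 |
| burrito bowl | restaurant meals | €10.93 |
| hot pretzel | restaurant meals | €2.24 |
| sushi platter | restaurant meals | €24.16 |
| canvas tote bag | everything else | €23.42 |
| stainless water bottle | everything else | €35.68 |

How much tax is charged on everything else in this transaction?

Dish soap €3.04: everything else → 6.75% → €0.21
Laundry detergent €15.65: everything else → 6.75% → €1.06
AA batteries (8-pack) €9.01: everything else → 6.75% → €0.61
Canvas tote bag €23.42: everything else → 6.75% → €1.58
Stainless water bottle €35.68: everything else → 6.75% → €2.41
Tax on everything else = €0.21 + €1.06 + €0.61 + €1.58 + €2.41 = €5.87

€5.87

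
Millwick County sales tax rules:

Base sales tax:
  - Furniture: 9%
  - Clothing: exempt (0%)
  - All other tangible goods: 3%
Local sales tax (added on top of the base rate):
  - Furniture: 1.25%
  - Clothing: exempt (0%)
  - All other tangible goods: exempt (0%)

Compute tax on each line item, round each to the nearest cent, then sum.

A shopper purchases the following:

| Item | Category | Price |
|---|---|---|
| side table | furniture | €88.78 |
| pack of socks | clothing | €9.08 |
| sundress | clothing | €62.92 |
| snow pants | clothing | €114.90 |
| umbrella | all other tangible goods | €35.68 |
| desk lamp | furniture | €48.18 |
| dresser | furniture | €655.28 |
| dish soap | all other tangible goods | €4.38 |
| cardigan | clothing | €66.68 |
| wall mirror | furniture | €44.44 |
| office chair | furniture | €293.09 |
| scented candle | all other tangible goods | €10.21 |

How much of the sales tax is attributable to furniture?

Side table €88.78: furniture → 9% + 1.25% local = 10.25% → €9.10
Desk lamp €48.18: furniture → 9% + 1.25% local = 10.25% → €4.94
Dresser €655.28: furniture → 9% + 1.25% local = 10.25% → €67.17
Wall mirror €44.44: furniture → 9% + 1.25% local = 10.25% → €4.56
Office chair €293.09: furniture → 9% + 1.25% local = 10.25% → €30.04
Tax on furniture = €9.10 + €4.94 + €67.17 + €4.56 + €30.04 = €115.81

€115.81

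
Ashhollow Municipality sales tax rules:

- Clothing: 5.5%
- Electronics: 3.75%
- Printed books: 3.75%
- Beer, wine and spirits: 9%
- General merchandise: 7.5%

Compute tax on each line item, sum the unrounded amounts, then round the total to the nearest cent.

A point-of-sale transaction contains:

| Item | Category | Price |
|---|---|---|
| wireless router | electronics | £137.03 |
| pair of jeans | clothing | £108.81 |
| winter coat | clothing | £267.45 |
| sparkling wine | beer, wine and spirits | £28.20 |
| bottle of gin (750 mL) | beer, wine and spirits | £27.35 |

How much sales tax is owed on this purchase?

Wireless router £137.03: electronics → 3.75% → £5.138625
Pair of jeans £108.81: clothing → 5.5% → £5.98455
Winter coat £267.45: clothing → 5.5% → £14.70975
Sparkling wine £28.20: beer, wine and spirits → 9% → £2.538
Bottle of gin (750 mL) £27.35: beer, wine and spirits → 9% → £2.4615
Unrounded tax sum = £30.832425 → £30.83

£30.83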